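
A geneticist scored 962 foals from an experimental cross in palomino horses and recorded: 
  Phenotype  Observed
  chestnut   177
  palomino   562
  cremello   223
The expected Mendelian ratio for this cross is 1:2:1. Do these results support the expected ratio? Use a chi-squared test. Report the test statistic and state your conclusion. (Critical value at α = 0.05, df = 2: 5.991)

31.680; not consistent

Expected counts for N = 962 under a 1:2:1 ratio (total parts = 4):
  chestnut: 962 × 1/4 = 240.5
  palomino: 962 × 2/4 = 481
  cremello: 962 × 1/4 = 240.5
χ² = Σ (O − E)² / E
  chestnut: (177 − 240.5)² / 240.5 = 16.7661
  palomino: (562 − 481)² / 481 = 13.6403
  cremello: (223 − 240.5)² / 240.5 = 1.2734
χ² = 16.7661 + 13.6403 + 1.2734 = 31.6798 ≈ 31.680
Degrees of freedom = 3 − 1 = 2; critical value at α = 0.05 is 5.991.
Since 31.680 > 5.991, we reject the null hypothesis — the data do not fit the 1:2:1 ratio.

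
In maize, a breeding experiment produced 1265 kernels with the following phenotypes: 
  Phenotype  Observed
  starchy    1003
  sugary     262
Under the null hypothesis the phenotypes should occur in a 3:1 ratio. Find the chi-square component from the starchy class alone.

Total ratio parts = 4. Expected numbers out of 1265:
  starchy: 1265 × 3/4 = 948.75
  sugary: 1265 × 1/4 = 316.25
Contribution of starchy: (1003 − 948.75)² / 948.75 = 3.1020

3.102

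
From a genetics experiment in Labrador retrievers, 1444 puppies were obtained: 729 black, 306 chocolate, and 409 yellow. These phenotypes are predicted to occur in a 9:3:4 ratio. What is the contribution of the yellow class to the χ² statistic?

6.382

The 9:3:4 ratio has 16 parts, so with N = 1444 the expected counts are:
  black: 1444 × 9/16 = 812.25
  chocolate: 1444 × 3/16 = 270.75
  yellow: 1444 × 4/16 = 361
Contribution of yellow: (409 − 361)² / 361 = 6.3823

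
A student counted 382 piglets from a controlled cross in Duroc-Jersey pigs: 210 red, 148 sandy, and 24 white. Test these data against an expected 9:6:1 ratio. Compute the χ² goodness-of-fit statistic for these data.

Expected counts for N = 382 under a 9:6:1 ratio (total parts = 16):
  red: 382 × 9/16 = 214.875
  sandy: 382 × 6/16 = 143.25
  white: 382 × 1/16 = 23.875
χ² = Σ (O − E)² / E
  red: (210 − 214.875)² / 214.875 = 0.1106
  sandy: (148 − 143.25)² / 143.25 = 0.1575
  white: (24 − 23.875)² / 23.875 = 0.0007
χ² = 0.1106 + 0.1575 + 0.0007 = 0.2688 ≈ 0.269

0.269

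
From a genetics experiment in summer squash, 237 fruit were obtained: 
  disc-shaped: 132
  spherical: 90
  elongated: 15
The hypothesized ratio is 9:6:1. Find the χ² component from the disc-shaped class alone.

Under the 9:6:1 hypothesis (Σ ratio = 16, N = 237):
  disc-shaped: 237 × 9/16 = 133.3125
  spherical: 237 × 6/16 = 88.875
  elongated: 237 × 1/16 = 14.8125
Contribution of disc-shaped: (132 − 133.3125)² / 133.3125 = 0.0129

0.013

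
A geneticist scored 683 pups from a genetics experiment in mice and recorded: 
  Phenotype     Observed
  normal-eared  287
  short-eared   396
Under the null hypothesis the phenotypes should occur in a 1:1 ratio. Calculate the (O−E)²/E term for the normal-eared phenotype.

8.698

Total ratio parts = 2. Expected numbers out of 683:
  normal-eared: 683 × 1/2 = 341.5
  short-eared: 683 × 1/2 = 341.5
Contribution of normal-eared: (287 − 341.5)² / 341.5 = 8.6977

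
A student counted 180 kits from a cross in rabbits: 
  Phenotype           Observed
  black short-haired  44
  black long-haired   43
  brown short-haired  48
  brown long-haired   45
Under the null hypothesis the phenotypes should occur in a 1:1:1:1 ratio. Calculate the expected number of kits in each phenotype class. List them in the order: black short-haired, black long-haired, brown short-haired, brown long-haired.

Expected counts for N = 180 under a 1:1:1:1 ratio (total parts = 4):
  black short-haired: 180 × 1/4 = 45
  black long-haired: 180 × 1/4 = 45
  brown short-haired: 180 × 1/4 = 45
  brown long-haired: 180 × 1/4 = 45

45, 45, 45, 45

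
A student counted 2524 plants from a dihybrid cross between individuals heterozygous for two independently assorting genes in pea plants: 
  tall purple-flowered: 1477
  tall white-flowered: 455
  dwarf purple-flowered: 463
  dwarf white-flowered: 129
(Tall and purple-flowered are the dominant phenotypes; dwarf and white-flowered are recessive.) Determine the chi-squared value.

A dihybrid F₂ with independent assortment and complete dominance at both loci gives a 9:3:3:1 phenotypic ratio.
Total ratio parts = 16. Expected numbers out of 2524:
  tall purple-flowered: 2524 × 9/16 = 1419.75
  tall white-flowered: 2524 × 3/16 = 473.25
  dwarf purple-flowered: 2524 × 3/16 = 473.25
  dwarf white-flowered: 2524 × 1/16 = 157.75
χ² = Σ (O − E)² / E
  tall purple-flowered: (1477 − 1419.75)² / 1419.75 = 2.3085
  tall white-flowered: (455 − 473.25)² / 473.25 = 0.7038
  dwarf purple-flowered: (463 − 473.25)² / 473.25 = 0.2220
  dwarf white-flowered: (129 − 157.75)² / 157.75 = 5.2397
χ² = 2.3085 + 0.7038 + 0.2220 + 5.2397 = 8.474

8.474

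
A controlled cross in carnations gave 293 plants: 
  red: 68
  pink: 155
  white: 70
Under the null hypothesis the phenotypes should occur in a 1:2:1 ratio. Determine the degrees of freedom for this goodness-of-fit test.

A goodness-of-fit test with 3 phenotype classes has df = 3 − 1 = 2.

2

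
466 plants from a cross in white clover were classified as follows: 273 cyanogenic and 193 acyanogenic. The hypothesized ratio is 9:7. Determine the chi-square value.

Under the 9:7 hypothesis (Σ ratio = 16, N = 466):
  cyanogenic: 466 × 9/16 = 262.125
  acyanogenic: 466 × 7/16 = 203.875
χ² = Σ (O − E)² / E
  cyanogenic: (273 − 262.125)² / 262.125 = 0.4512
  acyanogenic: (193 − 203.875)² / 203.875 = 0.5801
χ² = 0.4512 + 0.5801 = 1.0313 ≈ 1.031

1.031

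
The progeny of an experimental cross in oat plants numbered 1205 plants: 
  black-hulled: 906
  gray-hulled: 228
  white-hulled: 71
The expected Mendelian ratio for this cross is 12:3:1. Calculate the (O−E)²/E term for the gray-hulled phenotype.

0.019

The 12:3:1 ratio has 16 parts, so with N = 1205 the expected counts are:
  black-hulled: 1205 × 12/16 = 903.75
  gray-hulled: 1205 × 3/16 = 225.9375
  white-hulled: 1205 × 1/16 = 75.3125
Contribution of gray-hulled: (228 − 225.9375)² / 225.9375 = 0.0188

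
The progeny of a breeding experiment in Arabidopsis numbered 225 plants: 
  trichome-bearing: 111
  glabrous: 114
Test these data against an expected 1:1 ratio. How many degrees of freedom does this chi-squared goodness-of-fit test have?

1

A goodness-of-fit test with 2 phenotype classes has df = 2 − 1 = 1.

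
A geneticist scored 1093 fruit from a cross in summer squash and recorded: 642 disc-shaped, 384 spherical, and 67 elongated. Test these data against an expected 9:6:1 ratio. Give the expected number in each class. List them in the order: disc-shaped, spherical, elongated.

Expected counts for N = 1093 under a 9:6:1 ratio (total parts = 16):
  disc-shaped: 1093 × 9/16 = 614.8125
  spherical: 1093 × 6/16 = 409.875
  elongated: 1093 × 1/16 = 68.3125

614.8125, 409.875, 68.3125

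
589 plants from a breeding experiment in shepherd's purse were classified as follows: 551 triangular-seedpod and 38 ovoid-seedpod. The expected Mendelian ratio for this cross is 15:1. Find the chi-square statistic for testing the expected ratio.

0.041

Expected counts for N = 589 under a 15:1 ratio (total parts = 16):
  triangular-seedpod: 589 × 15/16 = 552.1875
  ovoid-seedpod: 589 × 1/16 = 36.8125
χ² = Σ (O − E)² / E
  triangular-seedpod: (551 − 552.1875)² / 552.1875 = 0.0026
  ovoid-seedpod: (38 − 36.8125)² / 36.8125 = 0.0383
χ² = 0.0026 + 0.0383 = 0.0409 ≈ 0.041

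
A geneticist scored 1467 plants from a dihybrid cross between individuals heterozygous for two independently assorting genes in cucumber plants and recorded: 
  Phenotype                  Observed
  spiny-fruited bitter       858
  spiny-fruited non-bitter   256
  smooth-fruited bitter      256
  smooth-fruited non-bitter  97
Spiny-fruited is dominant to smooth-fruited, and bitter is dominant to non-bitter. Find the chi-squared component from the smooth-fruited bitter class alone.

A dihybrid F₂ with independent assortment and complete dominance at both loci gives a 9:3:3:1 phenotypic ratio.
The 9:3:3:1 ratio has 16 parts, so with N = 1467 the expected counts are:
  spiny-fruited bitter: 1467 × 9/16 = 825.1875
  spiny-fruited non-bitter: 1467 × 3/16 = 275.0625
  smooth-fruited bitter: 1467 × 3/16 = 275.0625
  smooth-fruited non-bitter: 1467 × 1/16 = 91.6875
Contribution of smooth-fruited bitter: (256 − 275.0625)² / 275.0625 = 1.3211

1.321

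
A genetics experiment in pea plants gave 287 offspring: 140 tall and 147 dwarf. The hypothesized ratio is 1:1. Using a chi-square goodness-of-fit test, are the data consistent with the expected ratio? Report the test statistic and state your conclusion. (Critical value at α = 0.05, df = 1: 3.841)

0.171; consistent

Expected counts for N = 287 under a 1:1 ratio (total parts = 2):
  tall: 287 × 1/2 = 143.5
  dwarf: 287 × 1/2 = 143.5
χ² = Σ (O − E)² / E
  tall: (140 − 143.5)² / 143.5 = 0.0854
  dwarf: (147 − 143.5)² / 143.5 = 0.0854
χ² = 0.0854 + 0.0854 = 0.1708 ≈ 0.171
Degrees of freedom = 2 − 1 = 1; critical value at α = 0.05 is 3.841.
Since 0.171 < 3.841, we fail to reject the null hypothesis — the data are consistent with the 1:1 ratio.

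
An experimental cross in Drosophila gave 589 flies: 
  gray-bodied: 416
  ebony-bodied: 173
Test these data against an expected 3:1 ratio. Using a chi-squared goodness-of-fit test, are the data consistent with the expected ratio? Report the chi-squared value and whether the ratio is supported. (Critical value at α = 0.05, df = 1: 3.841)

Expected counts for N = 589 under a 3:1 ratio (total parts = 4):
  gray-bodied: 589 × 3/4 = 441.75
  ebony-bodied: 589 × 1/4 = 147.25
χ² = Σ (O − E)² / E
  gray-bodied: (416 − 441.75)² / 441.75 = 1.5010
  ebony-bodied: (173 − 147.25)² / 147.25 = 4.5030
χ² = 1.5010 + 4.5030 = 6.004
Degrees of freedom = 2 − 1 = 1; critical value at α = 0.05 is 3.841.
Since 6.004 > 3.841, we reject the null hypothesis — the data do not fit the 3:1 ratio.

6.004; not consistent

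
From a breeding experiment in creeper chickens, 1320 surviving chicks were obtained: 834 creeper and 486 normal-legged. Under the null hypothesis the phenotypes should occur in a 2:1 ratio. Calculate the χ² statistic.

7.214

Expected counts for N = 1320 under a 2:1 ratio (total parts = 3):
  creeper: 1320 × 2/3 = 880
  normal-legged: 1320 × 1/3 = 440
χ² = Σ (O − E)² / E
  creeper: (834 − 880)² / 880 = 2.4045
  normal-legged: (486 − 440)² / 440 = 4.8091
χ² = 2.4045 + 4.8091 = 7.2136 ≈ 7.214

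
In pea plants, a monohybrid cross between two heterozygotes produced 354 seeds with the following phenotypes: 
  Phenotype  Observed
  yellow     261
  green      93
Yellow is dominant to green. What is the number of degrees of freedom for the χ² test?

1

For a monohybrid cross between heterozygotes with complete dominance, the expected phenotypic ratio is 3:1.
A goodness-of-fit test with 2 phenotype classes has df = 2 − 1 = 1.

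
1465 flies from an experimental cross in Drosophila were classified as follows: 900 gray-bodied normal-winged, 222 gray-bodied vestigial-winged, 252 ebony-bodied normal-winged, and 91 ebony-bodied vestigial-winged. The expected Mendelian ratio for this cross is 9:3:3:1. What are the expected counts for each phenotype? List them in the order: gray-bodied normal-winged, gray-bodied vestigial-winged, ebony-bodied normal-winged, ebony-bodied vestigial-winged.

The 9:3:3:1 ratio has 16 parts, so with N = 1465 the expected counts are:
  gray-bodied normal-winged: 1465 × 9/16 = 824.0625
  gray-bodied vestigial-winged: 1465 × 3/16 = 274.6875
  ebony-bodied normal-winged: 1465 × 3/16 = 274.6875
  ebony-bodied vestigial-winged: 1465 × 1/16 = 91.5625

824.0625, 274.6875, 274.6875, 91.5625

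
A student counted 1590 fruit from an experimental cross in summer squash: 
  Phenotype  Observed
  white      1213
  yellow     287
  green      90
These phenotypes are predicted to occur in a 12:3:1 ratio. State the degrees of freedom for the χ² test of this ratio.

2

A goodness-of-fit test with 3 phenotype classes has df = 3 − 1 = 2.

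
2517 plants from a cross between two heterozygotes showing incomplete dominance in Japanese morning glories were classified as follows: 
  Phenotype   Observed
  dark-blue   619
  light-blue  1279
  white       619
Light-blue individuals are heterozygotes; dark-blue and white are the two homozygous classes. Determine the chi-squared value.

With incomplete dominance, a heterozygote × heterozygote cross gives a 1:2:1 phenotypic ratio.
Expected counts for N = 2517 under a 1:2:1 ratio (total parts = 4):
  dark-blue: 2517 × 1/4 = 629.25
  light-blue: 2517 × 2/4 = 1258.5
  white: 2517 × 1/4 = 629.25
χ² = Σ (O − E)² / E
  dark-blue: (619 − 629.25)² / 629.25 = 0.1670
  light-blue: (1279 − 1258.5)² / 1258.5 = 0.3339
  white: (619 − 629.25)² / 629.25 = 0.1670
χ² = 0.1670 + 0.3339 + 0.1670 = 0.6679 ≈ 0.668

0.668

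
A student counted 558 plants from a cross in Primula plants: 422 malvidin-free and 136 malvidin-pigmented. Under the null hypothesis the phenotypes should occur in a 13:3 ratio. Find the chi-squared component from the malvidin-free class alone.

2.171

Total ratio parts = 16. Expected numbers out of 558:
  malvidin-free: 558 × 13/16 = 453.375
  malvidin-pigmented: 558 × 3/16 = 104.625
Contribution of malvidin-free: (422 − 453.375)² / 453.375 = 2.1713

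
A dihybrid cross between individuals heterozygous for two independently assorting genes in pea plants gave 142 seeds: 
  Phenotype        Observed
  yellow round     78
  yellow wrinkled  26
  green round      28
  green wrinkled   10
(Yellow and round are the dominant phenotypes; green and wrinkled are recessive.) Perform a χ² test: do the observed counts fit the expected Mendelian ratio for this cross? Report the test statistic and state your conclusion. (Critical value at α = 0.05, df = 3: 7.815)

A dihybrid F₂ with independent assortment and complete dominance at both loci gives a 9:3:3:1 phenotypic ratio.
The 9:3:3:1 ratio has 16 parts, so with N = 142 the expected counts are:
  yellow round: 142 × 9/16 = 79.875
  yellow wrinkled: 142 × 3/16 = 26.625
  green round: 142 × 3/16 = 26.625
  green wrinkled: 142 × 1/16 = 8.875
χ² = Σ (O − E)² / E
  yellow round: (78 − 79.875)² / 79.875 = 0.0440
  yellow wrinkled: (26 − 26.625)² / 26.625 = 0.0147
  green round: (28 − 26.625)² / 26.625 = 0.0710
  green wrinkled: (10 − 8.875)² / 8.875 = 0.1426
χ² = 0.0440 + 0.0147 + 0.0710 + 0.1426 = 0.2723 ≈ 0.272
Degrees of freedom = 4 − 1 = 3; critical value at α = 0.05 is 7.815.
Since 0.272 < 7.815, we fail to reject the null hypothesis — the data are consistent with the 9:3:3:1 ratio.

0.272; consistent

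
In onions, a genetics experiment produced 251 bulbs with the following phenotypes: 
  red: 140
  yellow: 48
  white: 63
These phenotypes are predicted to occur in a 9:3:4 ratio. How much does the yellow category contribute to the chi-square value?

0.019

Expected counts for N = 251 under a 9:3:4 ratio (total parts = 16):
  red: 251 × 9/16 = 141.1875
  yellow: 251 × 3/16 = 47.0625
  white: 251 × 4/16 = 62.75
Contribution of yellow: (48 − 47.0625)² / 47.0625 = 0.0187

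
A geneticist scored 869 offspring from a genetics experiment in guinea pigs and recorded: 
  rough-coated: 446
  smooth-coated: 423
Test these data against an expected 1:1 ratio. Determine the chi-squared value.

0.609

Total ratio parts = 2. Expected numbers out of 869:
  rough-coated: 869 × 1/2 = 434.5
  smooth-coated: 869 × 1/2 = 434.5
χ² = Σ (O − E)² / E
  rough-coated: (446 − 434.5)² / 434.5 = 0.3044
  smooth-coated: (423 − 434.5)² / 434.5 = 0.3044
χ² = 0.3044 + 0.3044 = 0.6088 ≈ 0.609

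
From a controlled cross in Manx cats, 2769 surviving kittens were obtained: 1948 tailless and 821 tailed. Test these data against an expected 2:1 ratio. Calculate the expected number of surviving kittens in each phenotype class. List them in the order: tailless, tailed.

1846, 923

Under the 2:1 hypothesis (Σ ratio = 3, N = 2769):
  tailless: 2769 × 2/3 = 1846
  tailed: 2769 × 1/3 = 923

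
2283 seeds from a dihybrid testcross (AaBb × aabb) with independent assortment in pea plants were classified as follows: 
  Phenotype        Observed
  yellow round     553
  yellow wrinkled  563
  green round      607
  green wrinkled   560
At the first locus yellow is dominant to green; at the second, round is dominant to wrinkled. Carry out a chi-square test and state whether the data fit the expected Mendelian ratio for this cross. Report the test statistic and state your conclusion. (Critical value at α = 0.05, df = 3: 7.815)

3.162; consistent

A dihybrid testcross with independent assortment gives a 1:1:1:1 ratio.
Expected counts for N = 2283 under a 1:1:1:1 ratio (total parts = 4):
  yellow round: 2283 × 1/4 = 570.75
  yellow wrinkled: 2283 × 1/4 = 570.75
  green round: 2283 × 1/4 = 570.75
  green wrinkled: 2283 × 1/4 = 570.75
χ² = Σ (O − E)² / E
  yellow round: (553 − 570.75)² / 570.75 = 0.5520
  yellow wrinkled: (563 − 570.75)² / 570.75 = 0.1052
  green round: (607 − 570.75)² / 570.75 = 2.3023
  green wrinkled: (560 − 570.75)² / 570.75 = 0.2025
χ² = 0.5520 + 0.1052 + 2.3023 + 0.2025 = 3.162
Degrees of freedom = 4 − 1 = 3; critical value at α = 0.05 is 7.815.
Since 3.162 < 7.815, we fail to reject the null hypothesis — the data are consistent with the 1:1:1:1 ratio.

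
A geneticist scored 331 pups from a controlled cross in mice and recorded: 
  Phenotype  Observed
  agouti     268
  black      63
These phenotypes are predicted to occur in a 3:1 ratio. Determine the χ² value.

Total ratio parts = 4. Expected numbers out of 331:
  agouti: 331 × 3/4 = 248.25
  black: 331 × 1/4 = 82.75
χ² = Σ (O − E)² / E
  agouti: (268 − 248.25)² / 248.25 = 1.5712
  black: (63 − 82.75)² / 82.75 = 4.7137
χ² = 1.5712 + 4.7137 = 6.2849 ≈ 6.285

6.285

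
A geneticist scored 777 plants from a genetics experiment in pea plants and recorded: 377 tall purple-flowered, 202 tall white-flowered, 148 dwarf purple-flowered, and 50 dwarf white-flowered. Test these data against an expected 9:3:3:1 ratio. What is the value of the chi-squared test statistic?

30.100

Under the 9:3:3:1 hypothesis (Σ ratio = 16, N = 777):
  tall purple-flowered: 777 × 9/16 = 437.0625
  tall white-flowered: 777 × 3/16 = 145.6875
  dwarf purple-flowered: 777 × 3/16 = 145.6875
  dwarf white-flowered: 777 × 1/16 = 48.5625
χ² = Σ (O − E)² / E
  tall purple-flowered: (377 − 437.0625)² / 437.0625 = 8.2540
  tall white-flowered: (202 − 145.6875)² / 145.6875 = 21.7664
  dwarf purple-flowered: (148 − 145.6875)² / 145.6875 = 0.0367
  dwarf white-flowered: (50 − 48.5625)² / 48.5625 = 0.0426
χ² = 8.2540 + 21.7664 + 0.0367 + 0.0426 = 30.0997 ≈ 30.100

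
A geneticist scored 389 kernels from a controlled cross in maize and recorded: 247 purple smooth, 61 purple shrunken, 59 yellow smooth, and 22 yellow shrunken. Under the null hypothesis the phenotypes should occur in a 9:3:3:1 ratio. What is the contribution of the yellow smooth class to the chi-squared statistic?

Total ratio parts = 16. Expected numbers out of 389:
  purple smooth: 389 × 9/16 = 218.8125
  purple shrunken: 389 × 3/16 = 72.9375
  yellow smooth: 389 × 3/16 = 72.9375
  yellow shrunken: 389 × 1/16 = 24.3125
Contribution of yellow smooth: (59 − 72.9375)² / 72.9375 = 2.6633

2.663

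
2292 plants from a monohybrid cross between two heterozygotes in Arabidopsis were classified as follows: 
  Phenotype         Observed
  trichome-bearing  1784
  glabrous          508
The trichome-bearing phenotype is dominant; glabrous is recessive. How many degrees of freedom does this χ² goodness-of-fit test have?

1

For a monohybrid cross between heterozygotes with complete dominance, the expected phenotypic ratio is 3:1.
A goodness-of-fit test with 2 phenotype classes has df = 2 − 1 = 1.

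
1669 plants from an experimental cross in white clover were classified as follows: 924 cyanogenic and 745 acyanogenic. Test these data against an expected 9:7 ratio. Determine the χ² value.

0.534

Total ratio parts = 16. Expected numbers out of 1669:
  cyanogenic: 1669 × 9/16 = 938.8125
  acyanogenic: 1669 × 7/16 = 730.1875
χ² = Σ (O − E)² / E
  cyanogenic: (924 − 938.8125)² / 938.8125 = 0.2337
  acyanogenic: (745 − 730.1875)² / 730.1875 = 0.3005
χ² = 0.2337 + 0.3005 = 0.5342 ≈ 0.534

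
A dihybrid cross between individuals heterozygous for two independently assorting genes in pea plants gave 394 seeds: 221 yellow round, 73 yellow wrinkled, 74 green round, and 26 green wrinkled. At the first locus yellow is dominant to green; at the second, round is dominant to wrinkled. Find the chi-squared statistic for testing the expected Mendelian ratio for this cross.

0.089

A dihybrid F₂ with independent assortment and complete dominance at both loci gives a 9:3:3:1 phenotypic ratio.
Total ratio parts = 16. Expected numbers out of 394:
  yellow round: 394 × 9/16 = 221.625
  yellow wrinkled: 394 × 3/16 = 73.875
  green round: 394 × 3/16 = 73.875
  green wrinkled: 394 × 1/16 = 24.625
χ² = Σ (O − E)² / E
  yellow round: (221 − 221.625)² / 221.625 = 0.0018
  yellow wrinkled: (73 − 73.875)² / 73.875 = 0.0104
  green round: (74 − 73.875)² / 73.875 = 0.0002
  green wrinkled: (26 − 24.625)² / 24.625 = 0.0768
χ² = 0.0018 + 0.0104 + 0.0002 + 0.0768 = 0.0892 ≈ 0.089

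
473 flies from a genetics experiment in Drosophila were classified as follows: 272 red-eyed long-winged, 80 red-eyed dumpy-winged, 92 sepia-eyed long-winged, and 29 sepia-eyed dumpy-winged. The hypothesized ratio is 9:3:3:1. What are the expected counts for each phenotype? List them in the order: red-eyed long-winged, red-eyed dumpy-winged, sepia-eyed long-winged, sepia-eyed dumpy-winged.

Expected counts for N = 473 under a 9:3:3:1 ratio (total parts = 16):
  red-eyed long-winged: 473 × 9/16 = 266.0625
  red-eyed dumpy-winged: 473 × 3/16 = 88.6875
  sepia-eyed long-winged: 473 × 3/16 = 88.6875
  sepia-eyed dumpy-winged: 473 × 1/16 = 29.5625

266.0625, 88.6875, 88.6875, 29.5625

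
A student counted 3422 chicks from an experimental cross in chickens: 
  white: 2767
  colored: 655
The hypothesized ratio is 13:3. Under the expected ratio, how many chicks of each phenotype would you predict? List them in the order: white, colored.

2780.375, 641.625

Expected counts for N = 3422 under a 13:3 ratio (total parts = 16):
  white: 3422 × 13/16 = 2780.375
  colored: 3422 × 3/16 = 641.625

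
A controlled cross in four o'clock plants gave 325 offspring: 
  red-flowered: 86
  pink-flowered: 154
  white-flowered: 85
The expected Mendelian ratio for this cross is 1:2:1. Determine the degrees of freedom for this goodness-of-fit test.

A goodness-of-fit test with 3 phenotype classes has df = 3 − 1 = 2.

2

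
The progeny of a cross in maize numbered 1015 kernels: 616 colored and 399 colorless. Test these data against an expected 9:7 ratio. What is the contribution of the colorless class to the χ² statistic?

4.573

Total ratio parts = 16. Expected numbers out of 1015:
  colored: 1015 × 9/16 = 570.9375
  colorless: 1015 × 7/16 = 444.0625
Contribution of colorless: (399 − 444.0625)² / 444.0625 = 4.5728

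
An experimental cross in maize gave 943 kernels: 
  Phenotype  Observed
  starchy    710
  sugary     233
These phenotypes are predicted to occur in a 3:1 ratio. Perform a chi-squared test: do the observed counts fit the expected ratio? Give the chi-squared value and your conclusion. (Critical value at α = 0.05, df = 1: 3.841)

0.043; consistent

Expected counts for N = 943 under a 3:1 ratio (total parts = 4):
  starchy: 943 × 3/4 = 707.25
  sugary: 943 × 1/4 = 235.75
χ² = Σ (O − E)² / E
  starchy: (710 − 707.25)² / 707.25 = 0.0107
  sugary: (233 − 235.75)² / 235.75 = 0.0321
χ² = 0.0107 + 0.0321 = 0.0428 ≈ 0.043
Degrees of freedom = 2 − 1 = 1; critical value at α = 0.05 is 3.841.
Since 0.043 < 3.841, we fail to reject the null hypothesis — the data are consistent with the 3:1 ratio.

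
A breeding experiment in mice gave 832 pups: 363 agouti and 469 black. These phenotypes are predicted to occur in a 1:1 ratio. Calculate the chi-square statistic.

Under the 1:1 hypothesis (Σ ratio = 2, N = 832):
  agouti: 832 × 1/2 = 416
  black: 832 × 1/2 = 416
χ² = Σ (O − E)² / E
  agouti: (363 − 416)² / 416 = 6.7524
  black: (469 − 416)² / 416 = 6.7524
χ² = 6.7524 + 6.7524 = 13.5048 ≈ 13.505

13.505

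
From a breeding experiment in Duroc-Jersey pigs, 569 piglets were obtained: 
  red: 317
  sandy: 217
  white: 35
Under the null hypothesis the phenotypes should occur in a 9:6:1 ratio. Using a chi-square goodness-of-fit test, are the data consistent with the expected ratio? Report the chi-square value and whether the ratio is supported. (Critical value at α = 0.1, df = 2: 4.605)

Under the 9:6:1 hypothesis (Σ ratio = 16, N = 569):
  red: 569 × 9/16 = 320.0625
  sandy: 569 × 6/16 = 213.375
  white: 569 × 1/16 = 35.5625
χ² = Σ (O − E)² / E
  red: (317 − 320.0625)² / 320.0625 = 0.0293
  sandy: (217 − 213.375)² / 213.375 = 0.0616
  white: (35 − 35.5625)² / 35.5625 = 0.0089
χ² = 0.0293 + 0.0616 + 0.0089 = 0.0998 ≈ 0.100
Degrees of freedom = 3 − 1 = 2; critical value at α = 0.1 is 4.605.
Since 0.100 < 4.605, we fail to reject the null hypothesis — the data are consistent with the 9:6:1 ratio.

0.100; consistent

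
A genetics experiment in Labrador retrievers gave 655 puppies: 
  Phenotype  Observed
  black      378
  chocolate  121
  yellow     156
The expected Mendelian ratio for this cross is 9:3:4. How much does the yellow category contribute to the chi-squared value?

Expected counts for N = 655 under a 9:3:4 ratio (total parts = 16):
  black: 655 × 9/16 = 368.4375
  chocolate: 655 × 3/16 = 122.8125
  yellow: 655 × 4/16 = 163.75
Contribution of yellow: (156 − 163.75)² / 163.75 = 0.3668

0.367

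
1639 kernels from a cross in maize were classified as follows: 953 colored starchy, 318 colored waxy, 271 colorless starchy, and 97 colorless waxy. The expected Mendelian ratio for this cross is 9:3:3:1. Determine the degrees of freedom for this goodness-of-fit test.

A goodness-of-fit test with 4 phenotype classes has df = 4 − 1 = 3.

3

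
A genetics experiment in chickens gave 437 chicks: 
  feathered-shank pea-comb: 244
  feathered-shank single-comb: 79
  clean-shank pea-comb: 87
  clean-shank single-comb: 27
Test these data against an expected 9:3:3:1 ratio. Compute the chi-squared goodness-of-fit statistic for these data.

Total ratio parts = 16. Expected numbers out of 437:
  feathered-shank pea-comb: 437 × 9/16 = 245.8125
  feathered-shank single-comb: 437 × 3/16 = 81.9375
  clean-shank pea-comb: 437 × 3/16 = 81.9375
  clean-shank single-comb: 437 × 1/16 = 27.3125
χ² = Σ (O − E)² / E
  feathered-shank pea-comb: (244 − 245.8125)² / 245.8125 = 0.0134
  feathered-shank single-comb: (79 − 81.9375)² / 81.9375 = 0.1053
  clean-shank pea-comb: (87 − 81.9375)² / 81.9375 = 0.3128
  clean-shank single-comb: (27 − 27.3125)² / 27.3125 = 0.0036
χ² = 0.0134 + 0.1053 + 0.3128 + 0.0036 = 0.4351 ≈ 0.435

0.435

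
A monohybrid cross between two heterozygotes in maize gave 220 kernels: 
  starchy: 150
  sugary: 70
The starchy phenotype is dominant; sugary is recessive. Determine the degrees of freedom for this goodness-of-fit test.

1

For a monohybrid cross between heterozygotes with complete dominance, the expected phenotypic ratio is 3:1.
A goodness-of-fit test with 2 phenotype classes has df = 2 − 1 = 1.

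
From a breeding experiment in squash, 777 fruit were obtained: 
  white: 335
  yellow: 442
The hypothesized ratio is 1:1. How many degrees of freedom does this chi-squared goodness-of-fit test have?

A goodness-of-fit test with 2 phenotype classes has df = 2 − 1 = 1.

1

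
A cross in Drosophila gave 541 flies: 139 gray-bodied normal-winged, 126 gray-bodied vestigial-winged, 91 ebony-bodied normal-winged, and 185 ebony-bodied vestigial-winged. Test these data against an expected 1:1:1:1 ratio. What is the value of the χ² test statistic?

33.514

Expected counts for N = 541 under a 1:1:1:1 ratio (total parts = 4):
  gray-bodied normal-winged: 541 × 1/4 = 135.25
  gray-bodied vestigial-winged: 541 × 1/4 = 135.25
  ebony-bodied normal-winged: 541 × 1/4 = 135.25
  ebony-bodied vestigial-winged: 541 × 1/4 = 135.25
χ² = Σ (O − E)² / E
  gray-bodied normal-winged: (139 − 135.25)² / 135.25 = 0.1040
  gray-bodied vestigial-winged: (126 − 135.25)² / 135.25 = 0.6326
  ebony-bodied normal-winged: (91 − 135.25)² / 135.25 = 14.4774
  ebony-bodied vestigial-winged: (185 − 135.25)² / 135.25 = 18.2999
χ² = 0.1040 + 0.6326 + 14.4774 + 18.2999 = 33.5139 ≈ 33.514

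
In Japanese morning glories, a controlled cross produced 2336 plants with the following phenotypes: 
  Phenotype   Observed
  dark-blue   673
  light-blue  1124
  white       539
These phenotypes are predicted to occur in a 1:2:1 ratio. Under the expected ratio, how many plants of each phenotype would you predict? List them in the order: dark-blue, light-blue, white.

584, 1168, 584

The 1:2:1 ratio has 4 parts, so with N = 2336 the expected counts are:
  dark-blue: 2336 × 1/4 = 584
  light-blue: 2336 × 2/4 = 1168
  white: 2336 × 1/4 = 584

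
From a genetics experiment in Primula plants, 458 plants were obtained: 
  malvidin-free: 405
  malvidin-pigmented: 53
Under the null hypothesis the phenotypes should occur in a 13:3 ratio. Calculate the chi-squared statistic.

Total ratio parts = 16. Expected numbers out of 458:
  malvidin-free: 458 × 13/16 = 372.125
  malvidin-pigmented: 458 × 3/16 = 85.875
χ² = Σ (O − E)² / E
  malvidin-free: (405 − 372.125)² / 372.125 = 2.9043
  malvidin-pigmented: (53 − 85.875)² / 85.875 = 12.5853
χ² = 2.9043 + 12.5853 = 15.4896 ≈ 15.490

15.490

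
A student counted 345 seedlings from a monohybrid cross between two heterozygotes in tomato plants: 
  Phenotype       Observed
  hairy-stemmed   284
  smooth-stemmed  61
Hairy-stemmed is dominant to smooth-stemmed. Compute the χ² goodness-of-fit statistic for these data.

For a monohybrid cross between heterozygotes with complete dominance, the expected phenotypic ratio is 3:1.
Under the 3:1 hypothesis (Σ ratio = 4, N = 345):
  hairy-stemmed: 345 × 3/4 = 258.75
  smooth-stemmed: 345 × 1/4 = 86.25
χ² = Σ (O − E)² / E
  hairy-stemmed: (284 − 258.75)² / 258.75 = 2.4640
  smooth-stemmed: (61 − 86.25)² / 86.25 = 7.3920
χ² = 2.4640 + 7.3920 = 9.856

9.856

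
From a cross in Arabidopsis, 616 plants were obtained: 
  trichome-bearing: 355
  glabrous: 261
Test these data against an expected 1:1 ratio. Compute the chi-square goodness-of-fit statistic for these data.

14.344

Under the 1:1 hypothesis (Σ ratio = 2, N = 616):
  trichome-bearing: 616 × 1/2 = 308
  glabrous: 616 × 1/2 = 308
χ² = Σ (O − E)² / E
  trichome-bearing: (355 − 308)² / 308 = 7.1721
  glabrous: (261 − 308)² / 308 = 7.1721
χ² = 7.1721 + 7.1721 = 14.3442 ≈ 14.344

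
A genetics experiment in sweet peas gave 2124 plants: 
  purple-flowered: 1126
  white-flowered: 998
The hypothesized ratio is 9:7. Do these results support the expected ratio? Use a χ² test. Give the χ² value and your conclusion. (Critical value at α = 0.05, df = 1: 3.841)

9.043; not consistent

Under the 9:7 hypothesis (Σ ratio = 16, N = 2124):
  purple-flowered: 2124 × 9/16 = 1194.75
  white-flowered: 2124 × 7/16 = 929.25
χ² = Σ (O − E)² / E
  purple-flowered: (1126 − 1194.75)² / 1194.75 = 3.9561
  white-flowered: (998 − 929.25)² / 929.25 = 5.0864
χ² = 3.9561 + 5.0864 = 9.0425 ≈ 9.043
Degrees of freedom = 2 − 1 = 1; critical value at α = 0.05 is 3.841.
Since 9.043 > 3.841, we reject the null hypothesis — the data do not fit the 9:7 ratio.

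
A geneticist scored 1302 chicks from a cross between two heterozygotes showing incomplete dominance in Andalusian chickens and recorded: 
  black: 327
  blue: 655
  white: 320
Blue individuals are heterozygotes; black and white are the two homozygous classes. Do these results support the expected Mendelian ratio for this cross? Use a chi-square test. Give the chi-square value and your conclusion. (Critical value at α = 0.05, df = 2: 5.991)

0.124; consistent

With incomplete dominance, a heterozygote × heterozygote cross gives a 1:2:1 phenotypic ratio.
Expected counts for N = 1302 under a 1:2:1 ratio (total parts = 4):
  black: 1302 × 1/4 = 325.5
  blue: 1302 × 2/4 = 651
  white: 1302 × 1/4 = 325.5
χ² = Σ (O − E)² / E
  black: (327 − 325.5)² / 325.5 = 0.0069
  blue: (655 − 651)² / 651 = 0.0246
  white: (320 − 325.5)² / 325.5 = 0.0929
χ² = 0.0069 + 0.0246 + 0.0929 = 0.1244 ≈ 0.124
Degrees of freedom = 3 − 1 = 2; critical value at α = 0.05 is 5.991.
Since 0.124 < 5.991, we fail to reject the null hypothesis — the data are consistent with the 1:2:1 ratio.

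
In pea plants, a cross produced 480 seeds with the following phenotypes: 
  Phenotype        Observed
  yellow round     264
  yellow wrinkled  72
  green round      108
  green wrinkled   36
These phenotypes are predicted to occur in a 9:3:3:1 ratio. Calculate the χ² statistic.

8.533

Under the 9:3:3:1 hypothesis (Σ ratio = 16, N = 480):
  yellow round: 480 × 9/16 = 270
  yellow wrinkled: 480 × 3/16 = 90
  green round: 480 × 3/16 = 90
  green wrinkled: 480 × 1/16 = 30
χ² = Σ (O − E)² / E
  yellow round: (264 − 270)² / 270 = 0.1333
  yellow wrinkled: (72 − 90)² / 90 = 3.6000
  green round: (108 − 90)² / 90 = 3.6000
  green wrinkled: (36 − 30)² / 30 = 1.2000
χ² = 0.1333 + 3.6000 + 3.6000 + 1.2000 = 8.5333 ≈ 8.533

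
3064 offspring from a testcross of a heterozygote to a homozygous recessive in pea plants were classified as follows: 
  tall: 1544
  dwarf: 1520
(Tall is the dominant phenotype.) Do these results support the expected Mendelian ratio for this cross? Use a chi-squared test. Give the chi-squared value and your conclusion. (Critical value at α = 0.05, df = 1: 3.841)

0.188; consistent

A testcross of a heterozygote (Aa × aa) gives a 1:1 phenotypic ratio.
Total ratio parts = 2. Expected numbers out of 3064:
  tall: 3064 × 1/2 = 1532
  dwarf: 3064 × 1/2 = 1532
χ² = Σ (O − E)² / E
  tall: (1544 − 1532)² / 1532 = 0.0940
  dwarf: (1520 − 1532)² / 1532 = 0.0940
χ² = 0.0940 + 0.0940 = 0.188
Degrees of freedom = 2 − 1 = 1; critical value at α = 0.05 is 3.841.
Since 0.188 < 3.841, we fail to reject the null hypothesis — the data are consistent with the 1:1 ratio.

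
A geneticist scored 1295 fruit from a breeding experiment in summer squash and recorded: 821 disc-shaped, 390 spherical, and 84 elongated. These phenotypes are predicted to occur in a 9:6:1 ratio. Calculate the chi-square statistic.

30.707

Under the 9:6:1 hypothesis (Σ ratio = 16, N = 1295):
  disc-shaped: 1295 × 9/16 = 728.4375
  spherical: 1295 × 6/16 = 485.625
  elongated: 1295 × 1/16 = 80.9375
χ² = Σ (O − E)² / E
  disc-shaped: (821 − 728.4375)² / 728.4375 = 11.7619
  spherical: (390 − 485.625)² / 485.625 = 18.8296
  elongated: (84 − 80.9375)² / 80.9375 = 0.1159
χ² = 11.7619 + 18.8296 + 0.1159 = 30.7074 ≈ 30.707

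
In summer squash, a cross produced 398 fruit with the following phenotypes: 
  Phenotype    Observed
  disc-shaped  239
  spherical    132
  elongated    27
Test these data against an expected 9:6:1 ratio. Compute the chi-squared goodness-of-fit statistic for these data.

3.197

The 9:6:1 ratio has 16 parts, so with N = 398 the expected counts are:
  disc-shaped: 398 × 9/16 = 223.875
  spherical: 398 × 6/16 = 149.25
  elongated: 398 × 1/16 = 24.875
χ² = Σ (O − E)² / E
  disc-shaped: (239 − 223.875)² / 223.875 = 1.0218
  spherical: (132 − 149.25)² / 149.25 = 1.9937
  elongated: (27 − 24.875)² / 24.875 = 0.1815
χ² = 1.0218 + 1.9937 + 0.1815 = 3.197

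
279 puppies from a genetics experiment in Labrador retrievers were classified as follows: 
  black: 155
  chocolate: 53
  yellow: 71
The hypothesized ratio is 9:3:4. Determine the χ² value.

0.055

The 9:3:4 ratio has 16 parts, so with N = 279 the expected counts are:
  black: 279 × 9/16 = 156.9375
  chocolate: 279 × 3/16 = 52.3125
  yellow: 279 × 4/16 = 69.75
χ² = Σ (O − E)² / E
  black: (155 − 156.9375)² / 156.9375 = 0.0239
  chocolate: (53 − 52.3125)² / 52.3125 = 0.0090
  yellow: (71 − 69.75)² / 69.75 = 0.0224
χ² = 0.0239 + 0.0090 + 0.0224 = 0.0553 ≈ 0.055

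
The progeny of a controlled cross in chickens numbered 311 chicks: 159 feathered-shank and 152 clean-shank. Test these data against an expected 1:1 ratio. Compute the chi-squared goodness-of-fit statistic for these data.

0.158

The 1:1 ratio has 2 parts, so with N = 311 the expected counts are:
  feathered-shank: 311 × 1/2 = 155.5
  clean-shank: 311 × 1/2 = 155.5
χ² = Σ (O − E)² / E
  feathered-shank: (159 − 155.5)² / 155.5 = 0.0788
  clean-shank: (152 − 155.5)² / 155.5 = 0.0788
χ² = 0.0788 + 0.0788 = 0.1576 ≈ 0.158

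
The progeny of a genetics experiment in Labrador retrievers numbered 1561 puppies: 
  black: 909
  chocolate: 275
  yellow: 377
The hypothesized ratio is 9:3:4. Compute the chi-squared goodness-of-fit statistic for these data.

Total ratio parts = 16. Expected numbers out of 1561:
  black: 1561 × 9/16 = 878.0625
  chocolate: 1561 × 3/16 = 292.6875
  yellow: 1561 × 4/16 = 390.25
χ² = Σ (O − E)² / E
  black: (909 − 878.0625)² / 878.0625 = 1.0900
  chocolate: (275 − 292.6875)² / 292.6875 = 1.0689
  yellow: (377 − 390.25)² / 390.25 = 0.4499
χ² = 1.0900 + 1.0689 + 0.4499 = 2.6088 ≈ 2.609

2.609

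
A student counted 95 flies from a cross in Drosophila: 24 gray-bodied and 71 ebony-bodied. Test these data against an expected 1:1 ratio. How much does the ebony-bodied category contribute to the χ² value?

11.626

Expected counts for N = 95 under a 1:1 ratio (total parts = 2):
  gray-bodied: 95 × 1/2 = 47.5
  ebony-bodied: 95 × 1/2 = 47.5
Contribution of ebony-bodied: (71 − 47.5)² / 47.5 = 11.6263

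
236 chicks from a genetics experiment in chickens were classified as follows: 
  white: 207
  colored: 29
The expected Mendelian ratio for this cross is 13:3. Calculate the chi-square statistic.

6.468

Under the 13:3 hypothesis (Σ ratio = 16, N = 236):
  white: 236 × 13/16 = 191.75
  colored: 236 × 3/16 = 44.25
χ² = Σ (O − E)² / E
  white: (207 − 191.75)² / 191.75 = 1.2128
  colored: (29 − 44.25)² / 44.25 = 5.2556
χ² = 1.2128 + 5.2556 = 6.4684 ≈ 6.468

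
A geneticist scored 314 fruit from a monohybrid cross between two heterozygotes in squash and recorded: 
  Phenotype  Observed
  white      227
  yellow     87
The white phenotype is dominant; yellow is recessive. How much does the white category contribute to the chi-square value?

For a monohybrid cross between heterozygotes with complete dominance, the expected phenotypic ratio is 3:1.
Under the 3:1 hypothesis (Σ ratio = 4, N = 314):
  white: 314 × 3/4 = 235.5
  yellow: 314 × 1/4 = 78.5
Contribution of white: (227 − 235.5)² / 235.5 = 0.3068

0.307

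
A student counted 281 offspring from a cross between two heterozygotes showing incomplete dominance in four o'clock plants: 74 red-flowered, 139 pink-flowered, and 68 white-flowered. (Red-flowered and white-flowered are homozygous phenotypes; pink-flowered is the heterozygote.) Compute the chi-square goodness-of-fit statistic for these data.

0.288

With incomplete dominance, a heterozygote × heterozygote cross gives a 1:2:1 phenotypic ratio.
The 1:2:1 ratio has 4 parts, so with N = 281 the expected counts are:
  red-flowered: 281 × 1/4 = 70.25
  pink-flowered: 281 × 2/4 = 140.5
  white-flowered: 281 × 1/4 = 70.25
χ² = Σ (O − E)² / E
  red-flowered: (74 − 70.25)² / 70.25 = 0.2002
  pink-flowered: (139 − 140.5)² / 140.5 = 0.0160
  white-flowered: (68 − 70.25)² / 70.25 = 0.0721
χ² = 0.2002 + 0.0160 + 0.0721 = 0.2883 ≈ 0.288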